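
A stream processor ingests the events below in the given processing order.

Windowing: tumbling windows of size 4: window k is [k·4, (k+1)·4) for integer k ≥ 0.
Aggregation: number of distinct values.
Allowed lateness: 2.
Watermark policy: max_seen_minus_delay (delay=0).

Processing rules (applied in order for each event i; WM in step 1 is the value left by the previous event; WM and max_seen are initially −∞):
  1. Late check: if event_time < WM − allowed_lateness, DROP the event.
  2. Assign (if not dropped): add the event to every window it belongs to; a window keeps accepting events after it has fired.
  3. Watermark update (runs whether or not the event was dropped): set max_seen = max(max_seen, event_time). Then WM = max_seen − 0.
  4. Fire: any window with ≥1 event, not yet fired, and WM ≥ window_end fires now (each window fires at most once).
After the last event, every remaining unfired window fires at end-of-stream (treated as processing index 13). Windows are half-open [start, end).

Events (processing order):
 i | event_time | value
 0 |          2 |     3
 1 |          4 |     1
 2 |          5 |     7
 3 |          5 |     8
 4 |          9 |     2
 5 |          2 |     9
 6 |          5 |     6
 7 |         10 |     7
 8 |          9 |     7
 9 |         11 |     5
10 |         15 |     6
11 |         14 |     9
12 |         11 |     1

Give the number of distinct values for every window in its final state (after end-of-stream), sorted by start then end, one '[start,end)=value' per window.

[0,4)=1 [4,8)=3 [8,12)=3 [12,16)=2

i=0 t=2 v=3: → [0,4); WM=2
i=1 t=4 v=1: → [4,8); WM=4; [0,4) fires=1
i=2 t=5 v=7: → [4,8); WM=5
i=3 t=5 v=8: → [4,8); WM=5
i=4 t=9 v=2: → [8,12); WM=9; [4,8) fires=3
i=5 t=2 v=9: DROP (t<9-2); WM=9
i=6 t=5 v=6: DROP (t<9-2); WM=9
i=7 t=10 v=7: → [8,12); WM=10
i=8 t=9 v=7: → [8,12); WM=10
i=9 t=11 v=5: → [8,12); WM=11
i=10 t=15 v=6: → [12,16); WM=15; [8,12) fires=3
i=11 t=14 v=9: → [12,16); WM=15
i=12 t=11 v=1: DROP (t<15-2); WM=15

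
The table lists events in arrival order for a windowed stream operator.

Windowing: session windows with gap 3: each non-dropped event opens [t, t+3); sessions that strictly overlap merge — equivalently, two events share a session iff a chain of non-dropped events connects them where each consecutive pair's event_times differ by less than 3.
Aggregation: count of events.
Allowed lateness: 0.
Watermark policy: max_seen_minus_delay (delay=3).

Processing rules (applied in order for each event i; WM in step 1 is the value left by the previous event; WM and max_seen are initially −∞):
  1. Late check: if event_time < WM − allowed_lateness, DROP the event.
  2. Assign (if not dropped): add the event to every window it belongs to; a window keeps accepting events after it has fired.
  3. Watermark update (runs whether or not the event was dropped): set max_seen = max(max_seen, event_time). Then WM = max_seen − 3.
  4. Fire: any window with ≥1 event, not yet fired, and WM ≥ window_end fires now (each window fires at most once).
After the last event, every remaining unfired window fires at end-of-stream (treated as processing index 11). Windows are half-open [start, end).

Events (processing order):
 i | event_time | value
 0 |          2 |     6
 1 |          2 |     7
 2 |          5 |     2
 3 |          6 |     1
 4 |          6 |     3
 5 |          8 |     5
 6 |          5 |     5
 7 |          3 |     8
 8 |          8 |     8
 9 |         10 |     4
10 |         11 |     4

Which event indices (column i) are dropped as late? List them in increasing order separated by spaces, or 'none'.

7

i=0 t=2 v=6: → [2,5); WM=-1
i=1 t=2 v=7: → [2,5); WM=-1
i=2 t=5 v=2: → [5,8); WM=2
i=3 t=6 v=1: → [5,9); WM=3
i=4 t=6 v=3: → [5,9); WM=3
i=5 t=8 v=5: → [5,11); WM=5
i=6 t=5 v=5: → [5,11); WM=5
i=7 t=3 v=8: DROP (t<5-0); WM=5
i=8 t=8 v=8: → [5,11); WM=5
i=9 t=10 v=4: → [5,13); WM=7
i=10 t=11 v=4: → [5,14); WM=8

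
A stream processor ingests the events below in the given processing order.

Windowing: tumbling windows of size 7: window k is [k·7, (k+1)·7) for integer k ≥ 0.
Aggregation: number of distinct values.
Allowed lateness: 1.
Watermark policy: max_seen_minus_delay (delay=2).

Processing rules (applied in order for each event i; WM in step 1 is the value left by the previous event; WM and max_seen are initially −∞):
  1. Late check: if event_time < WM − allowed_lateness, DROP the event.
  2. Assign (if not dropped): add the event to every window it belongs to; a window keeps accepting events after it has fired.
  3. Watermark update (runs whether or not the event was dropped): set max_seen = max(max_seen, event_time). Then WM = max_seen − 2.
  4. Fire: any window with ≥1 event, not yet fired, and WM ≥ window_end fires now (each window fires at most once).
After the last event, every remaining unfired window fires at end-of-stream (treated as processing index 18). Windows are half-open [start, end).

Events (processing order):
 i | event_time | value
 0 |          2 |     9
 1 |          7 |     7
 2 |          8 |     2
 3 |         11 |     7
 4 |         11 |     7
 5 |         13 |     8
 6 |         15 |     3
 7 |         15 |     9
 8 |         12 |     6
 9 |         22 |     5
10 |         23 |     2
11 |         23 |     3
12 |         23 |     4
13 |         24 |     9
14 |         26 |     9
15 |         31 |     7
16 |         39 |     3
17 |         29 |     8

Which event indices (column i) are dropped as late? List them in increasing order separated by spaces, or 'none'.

17

i=0 t=2 v=9: → [0,7); WM=0
i=1 t=7 v=7: → [7,14); WM=5
i=2 t=8 v=2: → [7,14); WM=6
i=3 t=11 v=7: → [7,14); WM=9; [0,7) fires=1
i=4 t=11 v=7: → [7,14); WM=9
i=5 t=13 v=8: → [7,14); WM=11
i=6 t=15 v=3: → [14,21); WM=13
i=7 t=15 v=9: → [14,21); WM=13
i=8 t=12 v=6: → [7,14); WM=13
i=9 t=22 v=5: → [21,28); WM=20; [7,14) fires=4
i=10 t=23 v=2: → [21,28); WM=21; [14,21) fires=2
i=11 t=23 v=3: → [21,28); WM=21
i=12 t=23 v=4: → [21,28); WM=21
i=13 t=24 v=9: → [21,28); WM=22
i=14 t=26 v=9: → [21,28); WM=24
i=15 t=31 v=7: → [28,35); WM=29; [21,28) fires=5
i=16 t=39 v=3: → [35,42); WM=37; [28,35) fires=1
i=17 t=29 v=8: DROP (t<37-1); WM=37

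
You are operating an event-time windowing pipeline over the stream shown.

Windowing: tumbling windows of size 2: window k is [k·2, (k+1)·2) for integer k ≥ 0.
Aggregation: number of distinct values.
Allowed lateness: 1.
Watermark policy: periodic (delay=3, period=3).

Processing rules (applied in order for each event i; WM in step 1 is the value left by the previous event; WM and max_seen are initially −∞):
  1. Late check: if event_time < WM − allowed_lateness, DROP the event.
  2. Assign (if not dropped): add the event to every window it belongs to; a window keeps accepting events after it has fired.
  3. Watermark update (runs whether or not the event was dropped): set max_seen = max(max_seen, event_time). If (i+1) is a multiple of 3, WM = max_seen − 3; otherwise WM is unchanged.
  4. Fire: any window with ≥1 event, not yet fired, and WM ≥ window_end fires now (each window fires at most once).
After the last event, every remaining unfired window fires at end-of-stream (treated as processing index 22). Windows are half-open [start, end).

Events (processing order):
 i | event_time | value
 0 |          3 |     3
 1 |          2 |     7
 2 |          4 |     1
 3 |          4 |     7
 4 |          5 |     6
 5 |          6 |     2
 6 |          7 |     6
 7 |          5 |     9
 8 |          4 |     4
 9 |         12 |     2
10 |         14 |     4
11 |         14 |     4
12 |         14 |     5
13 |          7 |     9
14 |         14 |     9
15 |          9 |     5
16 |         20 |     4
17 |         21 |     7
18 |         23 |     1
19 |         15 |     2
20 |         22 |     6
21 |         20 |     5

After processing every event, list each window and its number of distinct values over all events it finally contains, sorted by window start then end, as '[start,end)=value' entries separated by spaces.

i=0 t=3 v=3: → [2,4); WM=−∞
i=1 t=2 v=7: → [2,4); WM=−∞
i=2 t=4 v=1: → [4,6); WM=1
i=3 t=4 v=7: → [4,6); WM=1
i=4 t=5 v=6: → [4,6); WM=1
i=5 t=6 v=2: → [6,8); WM=3
i=6 t=7 v=6: → [6,8); WM=3
i=7 t=5 v=9: → [4,6); WM=3
i=8 t=4 v=4: → [4,6); WM=4; [2,4) fires=2
i=9 t=12 v=2: → [12,14); WM=4
i=10 t=14 v=4: → [14,16); WM=4
i=11 t=14 v=4: → [14,16); WM=11; [4,6) fires=5 [6,8) fires=2
i=12 t=14 v=5: → [14,16); WM=11
i=13 t=7 v=9: DROP (t<11-1); WM=11
i=14 t=14 v=9: → [14,16); WM=11
i=15 t=9 v=5: DROP (t<11-1); WM=11
i=16 t=20 v=4: → [20,22); WM=11
i=17 t=21 v=7: → [20,22); WM=18; [12,14) fires=1 [14,16) fires=3
i=18 t=23 v=1: → [22,24); WM=18
i=19 t=15 v=2: DROP (t<18-1); WM=18
i=20 t=22 v=6: → [22,24); WM=20
i=21 t=20 v=5: → [20,22); WM=20

[2,4)=2 [4,6)=5 [6,8)=2 [12,14)=1 [14,16)=3 [20,22)=3 [22,24)=2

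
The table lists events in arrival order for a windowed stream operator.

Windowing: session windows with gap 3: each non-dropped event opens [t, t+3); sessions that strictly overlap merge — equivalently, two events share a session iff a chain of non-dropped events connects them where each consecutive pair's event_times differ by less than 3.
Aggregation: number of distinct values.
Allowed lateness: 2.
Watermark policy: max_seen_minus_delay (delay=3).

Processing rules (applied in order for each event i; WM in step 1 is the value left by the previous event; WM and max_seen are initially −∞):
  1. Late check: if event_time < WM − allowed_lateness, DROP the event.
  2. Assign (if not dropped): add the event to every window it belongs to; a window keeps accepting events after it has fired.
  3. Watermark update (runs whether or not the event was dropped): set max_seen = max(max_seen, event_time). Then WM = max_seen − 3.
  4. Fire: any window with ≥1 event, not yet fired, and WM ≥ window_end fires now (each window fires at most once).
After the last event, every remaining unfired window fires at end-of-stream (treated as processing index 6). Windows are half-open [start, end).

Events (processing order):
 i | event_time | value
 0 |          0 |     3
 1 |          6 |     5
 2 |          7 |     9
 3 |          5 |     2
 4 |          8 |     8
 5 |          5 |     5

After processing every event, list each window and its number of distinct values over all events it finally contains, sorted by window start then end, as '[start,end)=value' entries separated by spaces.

[0,3)=1 [5,11)=4

i=0 t=0 v=3: → [0,3); WM=-3
i=1 t=6 v=5: → [6,9); WM=3
i=2 t=7 v=9: → [6,10); WM=4
i=3 t=5 v=2: → [5,10); WM=4
i=4 t=8 v=8: → [5,11); WM=5
i=5 t=5 v=5: → [5,11); WM=5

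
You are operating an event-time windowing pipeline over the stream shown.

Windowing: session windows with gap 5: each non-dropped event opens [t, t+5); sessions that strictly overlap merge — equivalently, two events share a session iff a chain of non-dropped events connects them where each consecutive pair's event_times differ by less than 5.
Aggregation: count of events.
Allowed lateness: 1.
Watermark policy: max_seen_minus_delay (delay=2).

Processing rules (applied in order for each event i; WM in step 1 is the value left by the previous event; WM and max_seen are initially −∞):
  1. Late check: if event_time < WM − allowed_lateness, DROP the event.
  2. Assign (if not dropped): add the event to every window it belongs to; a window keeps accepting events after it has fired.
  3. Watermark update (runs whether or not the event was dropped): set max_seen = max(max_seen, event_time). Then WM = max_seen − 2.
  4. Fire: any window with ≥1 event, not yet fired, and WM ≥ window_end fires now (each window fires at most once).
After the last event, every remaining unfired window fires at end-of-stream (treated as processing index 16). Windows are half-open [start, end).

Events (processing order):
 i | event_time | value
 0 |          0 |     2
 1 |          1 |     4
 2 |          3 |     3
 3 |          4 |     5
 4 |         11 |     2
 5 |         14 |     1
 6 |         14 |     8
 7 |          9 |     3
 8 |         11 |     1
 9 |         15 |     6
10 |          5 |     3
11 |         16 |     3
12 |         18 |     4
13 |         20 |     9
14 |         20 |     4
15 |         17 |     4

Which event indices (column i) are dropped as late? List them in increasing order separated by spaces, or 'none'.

7 10

i=0 t=0 v=2: → [0,5); WM=-2
i=1 t=1 v=4: → [0,6); WM=-1
i=2 t=3 v=3: → [0,8); WM=1
i=3 t=4 v=5: → [0,9); WM=2
i=4 t=11 v=2: → [11,16); WM=9
i=5 t=14 v=1: → [11,19); WM=12
i=6 t=14 v=8: → [11,19); WM=12
i=7 t=9 v=3: DROP (t<12-1); WM=12
i=8 t=11 v=1: → [11,19); WM=12
i=9 t=15 v=6: → [11,20); WM=13
i=10 t=5 v=3: DROP (t<13-1); WM=13
i=11 t=16 v=3: → [11,21); WM=14
i=12 t=18 v=4: → [11,23); WM=16
i=13 t=20 v=9: → [11,25); WM=18
i=14 t=20 v=4: → [11,25); WM=18
i=15 t=17 v=4: → [11,25); WM=18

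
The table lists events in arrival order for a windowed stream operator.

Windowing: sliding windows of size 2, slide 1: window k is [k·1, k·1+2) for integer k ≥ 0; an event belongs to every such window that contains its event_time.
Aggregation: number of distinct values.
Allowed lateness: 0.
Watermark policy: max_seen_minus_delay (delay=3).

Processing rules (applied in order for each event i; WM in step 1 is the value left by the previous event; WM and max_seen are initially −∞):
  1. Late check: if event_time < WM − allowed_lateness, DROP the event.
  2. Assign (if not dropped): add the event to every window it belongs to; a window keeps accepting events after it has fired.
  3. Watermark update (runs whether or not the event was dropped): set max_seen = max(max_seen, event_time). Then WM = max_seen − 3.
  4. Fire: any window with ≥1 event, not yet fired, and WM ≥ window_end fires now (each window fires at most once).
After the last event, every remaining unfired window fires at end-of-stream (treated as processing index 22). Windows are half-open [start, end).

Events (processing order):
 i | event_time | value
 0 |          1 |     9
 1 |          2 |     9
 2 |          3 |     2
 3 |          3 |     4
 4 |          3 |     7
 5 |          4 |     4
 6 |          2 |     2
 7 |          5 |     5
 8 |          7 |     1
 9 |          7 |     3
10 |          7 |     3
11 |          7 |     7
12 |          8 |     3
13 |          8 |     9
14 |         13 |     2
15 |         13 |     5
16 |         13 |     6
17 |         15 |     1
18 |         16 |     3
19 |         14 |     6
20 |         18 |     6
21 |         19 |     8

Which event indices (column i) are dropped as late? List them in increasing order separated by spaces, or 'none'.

i=0 t=1 v=9: → [1,3),[0,2); WM=-2
i=1 t=2 v=9: → [2,4),[1,3); WM=-1
i=2 t=3 v=2: → [3,5),[2,4); WM=0
i=3 t=3 v=4: → [3,5),[2,4); WM=0
i=4 t=3 v=7: → [3,5),[2,4); WM=0
i=5 t=4 v=4: → [4,6),[3,5); WM=1
i=6 t=2 v=2: → [2,4),[1,3); WM=1
i=7 t=5 v=5: → [5,7),[4,6); WM=2; [0,2) fires=1
i=8 t=7 v=1: → [7,9),[6,8); WM=4; [1,3) fires=2 [2,4) fires=4
i=9 t=7 v=3: → [7,9),[6,8); WM=4
i=10 t=7 v=3: → [7,9),[6,8); WM=4
i=11 t=7 v=7: → [7,9),[6,8); WM=4
i=12 t=8 v=3: → [8,10),[7,9); WM=5; [3,5) fires=3
i=13 t=8 v=9: → [8,10),[7,9); WM=5
i=14 t=13 v=2: → [13,15),[12,14); WM=10; [4,6) fires=2 [5,7) fires=1 [6,8) fires=3 [7,9) fires=4 [8,10) fires=2
i=15 t=13 v=5: → [13,15),[12,14); WM=10
i=16 t=13 v=6: → [13,15),[12,14); WM=10
i=17 t=15 v=1: → [15,17),[14,16); WM=12
i=18 t=16 v=3: → [16,18),[15,17); WM=13
i=19 t=14 v=6: → [14,16),[13,15); WM=13
i=20 t=18 v=6: → [18,20),[17,19); WM=15; [12,14) fires=3 [13,15) fires=3
i=21 t=19 v=8: → [19,21),[18,20); WM=16; [14,16) fires=2

none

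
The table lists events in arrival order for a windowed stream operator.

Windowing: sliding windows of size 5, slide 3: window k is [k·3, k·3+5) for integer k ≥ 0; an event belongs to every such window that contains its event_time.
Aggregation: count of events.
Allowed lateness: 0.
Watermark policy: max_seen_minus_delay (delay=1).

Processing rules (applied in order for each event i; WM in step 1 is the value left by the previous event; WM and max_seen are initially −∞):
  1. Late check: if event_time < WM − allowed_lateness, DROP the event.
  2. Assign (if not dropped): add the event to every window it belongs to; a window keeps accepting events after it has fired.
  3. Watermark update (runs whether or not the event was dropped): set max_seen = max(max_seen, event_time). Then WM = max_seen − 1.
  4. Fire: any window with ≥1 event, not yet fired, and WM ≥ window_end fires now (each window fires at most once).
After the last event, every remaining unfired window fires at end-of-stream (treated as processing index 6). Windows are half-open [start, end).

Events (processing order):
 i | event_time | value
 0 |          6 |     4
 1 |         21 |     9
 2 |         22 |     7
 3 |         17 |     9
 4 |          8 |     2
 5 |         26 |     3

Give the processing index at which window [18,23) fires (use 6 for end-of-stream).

i=0 t=6 v=4: → [6,11),[3,8); WM=5
i=1 t=21 v=9: → [21,26),[18,23); WM=20; [3,8) fires=1 [6,11) fires=1
i=2 t=22 v=7: → [21,26),[18,23); WM=21
i=3 t=17 v=9: DROP (t<21-0); WM=21
i=4 t=8 v=2: DROP (t<21-0); WM=21
i=5 t=26 v=3: → [24,29); WM=25; [18,23) fires=2

5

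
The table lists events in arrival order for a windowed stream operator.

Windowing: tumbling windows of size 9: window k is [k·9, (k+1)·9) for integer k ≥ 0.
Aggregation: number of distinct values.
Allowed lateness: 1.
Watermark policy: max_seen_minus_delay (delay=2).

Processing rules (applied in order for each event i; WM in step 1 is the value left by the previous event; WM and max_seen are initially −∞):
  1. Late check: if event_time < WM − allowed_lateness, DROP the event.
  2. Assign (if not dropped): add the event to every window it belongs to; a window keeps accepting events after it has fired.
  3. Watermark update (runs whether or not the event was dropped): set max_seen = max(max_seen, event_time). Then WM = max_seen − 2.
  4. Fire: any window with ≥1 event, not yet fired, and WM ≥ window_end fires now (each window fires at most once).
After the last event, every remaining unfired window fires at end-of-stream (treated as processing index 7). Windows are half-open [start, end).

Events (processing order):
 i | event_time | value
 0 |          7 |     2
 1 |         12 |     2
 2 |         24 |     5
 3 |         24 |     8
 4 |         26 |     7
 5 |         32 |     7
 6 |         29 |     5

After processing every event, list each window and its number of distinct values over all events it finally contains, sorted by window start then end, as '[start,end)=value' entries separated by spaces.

i=0 t=7 v=2: → [0,9); WM=5
i=1 t=12 v=2: → [9,18); WM=10; [0,9) fires=1
i=2 t=24 v=5: → [18,27); WM=22; [9,18) fires=1
i=3 t=24 v=8: → [18,27); WM=22
i=4 t=26 v=7: → [18,27); WM=24
i=5 t=32 v=7: → [27,36); WM=30; [18,27) fires=3
i=6 t=29 v=5: → [27,36); WM=30

[0,9)=1 [9,18)=1 [18,27)=3 [27,36)=2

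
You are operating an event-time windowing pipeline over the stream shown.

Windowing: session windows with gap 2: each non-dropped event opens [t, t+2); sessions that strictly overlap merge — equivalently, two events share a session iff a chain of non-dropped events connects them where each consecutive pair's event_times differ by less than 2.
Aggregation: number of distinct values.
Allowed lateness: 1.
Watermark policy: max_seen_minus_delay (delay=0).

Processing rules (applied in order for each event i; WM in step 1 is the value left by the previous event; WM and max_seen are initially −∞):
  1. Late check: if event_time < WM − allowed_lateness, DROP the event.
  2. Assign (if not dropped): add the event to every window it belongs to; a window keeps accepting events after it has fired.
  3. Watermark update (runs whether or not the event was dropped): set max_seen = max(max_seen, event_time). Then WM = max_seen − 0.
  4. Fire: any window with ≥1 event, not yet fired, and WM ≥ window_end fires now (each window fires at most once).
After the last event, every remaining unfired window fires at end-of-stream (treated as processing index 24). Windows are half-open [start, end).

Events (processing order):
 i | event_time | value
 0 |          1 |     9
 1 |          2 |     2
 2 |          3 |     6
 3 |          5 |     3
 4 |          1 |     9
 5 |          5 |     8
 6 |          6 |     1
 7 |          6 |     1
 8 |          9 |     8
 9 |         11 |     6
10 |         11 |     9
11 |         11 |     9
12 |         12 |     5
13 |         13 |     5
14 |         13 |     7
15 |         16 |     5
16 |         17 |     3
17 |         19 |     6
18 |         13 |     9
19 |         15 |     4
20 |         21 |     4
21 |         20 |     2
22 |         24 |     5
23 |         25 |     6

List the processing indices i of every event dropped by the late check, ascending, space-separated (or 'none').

4 18 19

i=0 t=1 v=9: → [1,3); WM=1
i=1 t=2 v=2: → [1,4); WM=2
i=2 t=3 v=6: → [1,5); WM=3
i=3 t=5 v=3: → [5,7); WM=5
i=4 t=1 v=9: DROP (t<5-1); WM=5
i=5 t=5 v=8: → [5,7); WM=5
i=6 t=6 v=1: → [5,8); WM=6
i=7 t=6 v=1: → [5,8); WM=6
i=8 t=9 v=8: → [9,11); WM=9
i=9 t=11 v=6: → [11,13); WM=11
i=10 t=11 v=9: → [11,13); WM=11
i=11 t=11 v=9: → [11,13); WM=11
i=12 t=12 v=5: → [11,14); WM=12
i=13 t=13 v=5: → [11,15); WM=13
i=14 t=13 v=7: → [11,15); WM=13
i=15 t=16 v=5: → [16,18); WM=16
i=16 t=17 v=3: → [16,19); WM=17
i=17 t=19 v=6: → [19,21); WM=19
i=18 t=13 v=9: DROP (t<19-1); WM=19
i=19 t=15 v=4: DROP (t<19-1); WM=19
i=20 t=21 v=4: → [21,23); WM=21
i=21 t=20 v=2: → [19,23); WM=21
i=22 t=24 v=5: → [24,26); WM=24
i=23 t=25 v=6: → [24,27); WM=25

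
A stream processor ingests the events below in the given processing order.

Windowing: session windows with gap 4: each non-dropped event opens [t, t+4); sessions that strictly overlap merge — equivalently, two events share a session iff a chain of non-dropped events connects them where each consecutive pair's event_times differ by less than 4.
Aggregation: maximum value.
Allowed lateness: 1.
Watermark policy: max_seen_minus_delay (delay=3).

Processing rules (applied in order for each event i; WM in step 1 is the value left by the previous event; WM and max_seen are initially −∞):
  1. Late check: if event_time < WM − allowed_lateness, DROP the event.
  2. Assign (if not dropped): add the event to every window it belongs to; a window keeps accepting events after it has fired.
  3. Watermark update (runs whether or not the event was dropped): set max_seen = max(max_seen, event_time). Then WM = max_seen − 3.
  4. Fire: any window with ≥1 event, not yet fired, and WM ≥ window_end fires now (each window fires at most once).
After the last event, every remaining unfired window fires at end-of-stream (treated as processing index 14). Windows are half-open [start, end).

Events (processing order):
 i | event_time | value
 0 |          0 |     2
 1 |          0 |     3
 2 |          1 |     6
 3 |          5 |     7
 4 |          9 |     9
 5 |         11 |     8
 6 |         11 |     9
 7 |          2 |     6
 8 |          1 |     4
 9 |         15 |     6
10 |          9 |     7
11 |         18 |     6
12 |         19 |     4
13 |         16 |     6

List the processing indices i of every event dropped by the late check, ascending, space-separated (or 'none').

i=0 t=0 v=2: → [0,4); WM=-3
i=1 t=0 v=3: → [0,4); WM=-3
i=2 t=1 v=6: → [0,5); WM=-2
i=3 t=5 v=7: → [5,9); WM=2
i=4 t=9 v=9: → [9,13); WM=6
i=5 t=11 v=8: → [9,15); WM=8
i=6 t=11 v=9: → [9,15); WM=8
i=7 t=2 v=6: DROP (t<8-1); WM=8
i=8 t=1 v=4: DROP (t<8-1); WM=8
i=9 t=15 v=6: → [15,19); WM=12
i=10 t=9 v=7: DROP (t<12-1); WM=12
i=11 t=18 v=6: → [15,22); WM=15
i=12 t=19 v=4: → [15,23); WM=16
i=13 t=16 v=6: → [15,23); WM=16

7 8 10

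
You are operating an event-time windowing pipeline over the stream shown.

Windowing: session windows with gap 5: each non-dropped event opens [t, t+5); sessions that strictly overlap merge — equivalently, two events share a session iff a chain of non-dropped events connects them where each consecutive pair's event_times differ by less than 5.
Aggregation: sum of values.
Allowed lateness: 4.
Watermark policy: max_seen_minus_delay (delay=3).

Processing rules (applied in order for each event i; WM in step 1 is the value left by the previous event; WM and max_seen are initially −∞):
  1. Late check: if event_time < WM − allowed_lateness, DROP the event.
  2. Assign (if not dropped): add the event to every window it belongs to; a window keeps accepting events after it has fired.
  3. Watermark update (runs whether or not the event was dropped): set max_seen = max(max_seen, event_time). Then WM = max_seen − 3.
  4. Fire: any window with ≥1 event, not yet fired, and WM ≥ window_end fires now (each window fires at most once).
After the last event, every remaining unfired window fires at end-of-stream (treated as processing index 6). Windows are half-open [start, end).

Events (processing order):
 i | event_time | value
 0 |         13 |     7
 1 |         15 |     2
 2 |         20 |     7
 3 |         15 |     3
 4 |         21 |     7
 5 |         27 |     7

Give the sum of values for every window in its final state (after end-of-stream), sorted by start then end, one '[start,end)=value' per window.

i=0 t=13 v=7: → [13,18); WM=10
i=1 t=15 v=2: → [13,20); WM=12
i=2 t=20 v=7: → [20,25); WM=17
i=3 t=15 v=3: → [13,20); WM=17
i=4 t=21 v=7: → [20,26); WM=18
i=5 t=27 v=7: → [27,32); WM=24

[13,20)=12 [20,26)=14 [27,32)=7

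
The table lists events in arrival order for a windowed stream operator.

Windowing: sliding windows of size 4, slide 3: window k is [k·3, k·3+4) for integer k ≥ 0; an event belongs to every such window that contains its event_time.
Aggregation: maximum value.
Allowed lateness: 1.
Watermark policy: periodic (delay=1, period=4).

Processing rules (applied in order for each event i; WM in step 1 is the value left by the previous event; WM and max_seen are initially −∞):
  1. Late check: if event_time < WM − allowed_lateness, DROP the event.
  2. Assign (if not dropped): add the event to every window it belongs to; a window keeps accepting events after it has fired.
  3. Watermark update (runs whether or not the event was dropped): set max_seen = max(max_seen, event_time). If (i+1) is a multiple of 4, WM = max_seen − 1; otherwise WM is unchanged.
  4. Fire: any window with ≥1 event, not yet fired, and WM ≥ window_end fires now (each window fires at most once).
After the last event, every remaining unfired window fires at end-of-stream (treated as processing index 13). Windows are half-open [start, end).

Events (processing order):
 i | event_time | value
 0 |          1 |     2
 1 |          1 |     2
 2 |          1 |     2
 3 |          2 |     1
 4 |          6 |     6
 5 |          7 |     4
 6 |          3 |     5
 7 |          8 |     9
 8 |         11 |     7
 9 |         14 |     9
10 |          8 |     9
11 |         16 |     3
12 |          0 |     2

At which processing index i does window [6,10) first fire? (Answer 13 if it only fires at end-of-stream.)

i=0 t=1 v=2: → [0,4); WM=−∞
i=1 t=1 v=2: → [0,4); WM=−∞
i=2 t=1 v=2: → [0,4); WM=−∞
i=3 t=2 v=1: → [0,4); WM=1
i=4 t=6 v=6: → [6,10),[3,7); WM=1
i=5 t=7 v=4: → [6,10); WM=1
i=6 t=3 v=5: → [3,7),[0,4); WM=1
i=7 t=8 v=9: → [6,10); WM=7; [0,4) fires=5 [3,7) fires=6
i=8 t=11 v=7: → [9,13); WM=7
i=9 t=14 v=9: → [12,16); WM=7
i=10 t=8 v=9: → [6,10); WM=7
i=11 t=16 v=3: → [15,19); WM=15; [6,10) fires=9 [9,13) fires=7
i=12 t=0 v=2: DROP (t<15-1); WM=15

11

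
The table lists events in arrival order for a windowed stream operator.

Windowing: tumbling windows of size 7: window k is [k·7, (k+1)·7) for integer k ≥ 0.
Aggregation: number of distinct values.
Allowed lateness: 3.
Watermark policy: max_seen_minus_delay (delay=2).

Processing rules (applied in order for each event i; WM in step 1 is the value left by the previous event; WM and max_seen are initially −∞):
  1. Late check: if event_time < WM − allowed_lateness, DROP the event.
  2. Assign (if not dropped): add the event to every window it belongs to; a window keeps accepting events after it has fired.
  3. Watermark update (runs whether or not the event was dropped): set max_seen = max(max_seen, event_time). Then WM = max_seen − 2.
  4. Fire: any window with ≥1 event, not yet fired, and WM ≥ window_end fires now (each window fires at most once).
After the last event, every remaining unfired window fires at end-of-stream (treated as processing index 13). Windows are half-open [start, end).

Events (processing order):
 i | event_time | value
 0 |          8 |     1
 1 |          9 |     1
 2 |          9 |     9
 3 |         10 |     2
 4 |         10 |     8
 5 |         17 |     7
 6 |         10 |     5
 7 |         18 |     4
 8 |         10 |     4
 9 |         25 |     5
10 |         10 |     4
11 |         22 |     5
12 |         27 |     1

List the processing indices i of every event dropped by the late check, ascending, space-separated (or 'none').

6 8 10

i=0 t=8 v=1: → [7,14); WM=6
i=1 t=9 v=1: → [7,14); WM=7
i=2 t=9 v=9: → [7,14); WM=7
i=3 t=10 v=2: → [7,14); WM=8
i=4 t=10 v=8: → [7,14); WM=8
i=5 t=17 v=7: → [14,21); WM=15; [7,14) fires=4
i=6 t=10 v=5: DROP (t<15-3); WM=15
i=7 t=18 v=4: → [14,21); WM=16
i=8 t=10 v=4: DROP (t<16-3); WM=16
i=9 t=25 v=5: → [21,28); WM=23; [14,21) fires=2
i=10 t=10 v=4: DROP (t<23-3); WM=23
i=11 t=22 v=5: → [21,28); WM=23
i=12 t=27 v=1: → [21,28); WM=25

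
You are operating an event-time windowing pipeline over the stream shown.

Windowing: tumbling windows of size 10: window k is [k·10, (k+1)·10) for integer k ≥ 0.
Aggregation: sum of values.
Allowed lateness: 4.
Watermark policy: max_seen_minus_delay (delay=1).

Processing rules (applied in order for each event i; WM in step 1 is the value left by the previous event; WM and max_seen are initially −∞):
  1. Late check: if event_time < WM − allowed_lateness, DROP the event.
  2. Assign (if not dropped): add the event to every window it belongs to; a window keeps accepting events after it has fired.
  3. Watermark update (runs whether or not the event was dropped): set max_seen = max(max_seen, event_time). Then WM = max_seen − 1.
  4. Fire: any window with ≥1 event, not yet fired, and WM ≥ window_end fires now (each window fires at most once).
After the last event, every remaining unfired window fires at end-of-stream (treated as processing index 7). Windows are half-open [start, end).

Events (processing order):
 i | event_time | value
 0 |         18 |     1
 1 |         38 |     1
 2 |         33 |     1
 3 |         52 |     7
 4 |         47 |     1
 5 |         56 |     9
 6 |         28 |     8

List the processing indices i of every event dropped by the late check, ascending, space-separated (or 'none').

6

i=0 t=18 v=1: → [10,20); WM=17
i=1 t=38 v=1: → [30,40); WM=37; [10,20) fires=1
i=2 t=33 v=1: → [30,40); WM=37
i=3 t=52 v=7: → [50,60); WM=51; [30,40) fires=2
i=4 t=47 v=1: → [40,50); WM=51; [40,50) fires=1
i=5 t=56 v=9: → [50,60); WM=55
i=6 t=28 v=8: DROP (t<55-4); WM=55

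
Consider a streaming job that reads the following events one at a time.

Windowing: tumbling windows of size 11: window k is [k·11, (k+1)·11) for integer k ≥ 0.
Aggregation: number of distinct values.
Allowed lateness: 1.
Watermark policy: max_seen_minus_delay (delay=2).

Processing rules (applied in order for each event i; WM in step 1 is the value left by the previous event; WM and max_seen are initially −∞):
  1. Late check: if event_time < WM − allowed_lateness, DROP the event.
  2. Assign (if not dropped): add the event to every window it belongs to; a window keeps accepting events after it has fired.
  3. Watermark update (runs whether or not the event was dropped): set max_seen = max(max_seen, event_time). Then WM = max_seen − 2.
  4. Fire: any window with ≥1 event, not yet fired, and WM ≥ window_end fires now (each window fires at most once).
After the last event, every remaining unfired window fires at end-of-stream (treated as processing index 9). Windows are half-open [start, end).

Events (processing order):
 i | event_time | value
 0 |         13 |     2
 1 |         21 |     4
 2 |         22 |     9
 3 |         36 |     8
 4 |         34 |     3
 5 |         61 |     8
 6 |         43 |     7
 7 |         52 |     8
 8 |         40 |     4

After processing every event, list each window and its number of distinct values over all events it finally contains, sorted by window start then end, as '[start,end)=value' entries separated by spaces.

[11,22)=2 [22,33)=1 [33,44)=2 [55,66)=1

i=0 t=13 v=2: → [11,22); WM=11
i=1 t=21 v=4: → [11,22); WM=19
i=2 t=22 v=9: → [22,33); WM=20
i=3 t=36 v=8: → [33,44); WM=34; [11,22) fires=2 [22,33) fires=1
i=4 t=34 v=3: → [33,44); WM=34
i=5 t=61 v=8: → [55,66); WM=59; [33,44) fires=2
i=6 t=43 v=7: DROP (t<59-1); WM=59
i=7 t=52 v=8: DROP (t<59-1); WM=59
i=8 t=40 v=4: DROP (t<59-1); WM=59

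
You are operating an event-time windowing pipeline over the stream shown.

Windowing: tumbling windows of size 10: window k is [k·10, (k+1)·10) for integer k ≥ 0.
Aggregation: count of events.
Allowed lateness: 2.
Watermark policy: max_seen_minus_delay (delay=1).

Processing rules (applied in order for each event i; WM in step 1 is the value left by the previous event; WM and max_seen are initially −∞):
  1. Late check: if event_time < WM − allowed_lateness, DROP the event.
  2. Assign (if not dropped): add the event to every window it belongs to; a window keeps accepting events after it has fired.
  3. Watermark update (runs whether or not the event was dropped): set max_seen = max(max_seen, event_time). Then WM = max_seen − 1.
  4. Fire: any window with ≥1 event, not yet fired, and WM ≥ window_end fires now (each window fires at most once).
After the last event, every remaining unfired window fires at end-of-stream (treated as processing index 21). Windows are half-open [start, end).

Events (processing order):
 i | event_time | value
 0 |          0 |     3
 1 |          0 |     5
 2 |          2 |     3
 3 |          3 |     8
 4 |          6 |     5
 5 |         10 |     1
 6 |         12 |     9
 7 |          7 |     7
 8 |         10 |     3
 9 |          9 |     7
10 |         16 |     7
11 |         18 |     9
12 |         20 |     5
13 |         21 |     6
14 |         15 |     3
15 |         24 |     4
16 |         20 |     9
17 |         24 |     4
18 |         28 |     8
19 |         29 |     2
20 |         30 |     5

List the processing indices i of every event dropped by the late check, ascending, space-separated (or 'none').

i=0 t=0 v=3: → [0,10); WM=-1
i=1 t=0 v=5: → [0,10); WM=-1
i=2 t=2 v=3: → [0,10); WM=1
i=3 t=3 v=8: → [0,10); WM=2
i=4 t=6 v=5: → [0,10); WM=5
i=5 t=10 v=1: → [10,20); WM=9
i=6 t=12 v=9: → [10,20); WM=11; [0,10) fires=5
i=7 t=7 v=7: DROP (t<11-2); WM=11
i=8 t=10 v=3: → [10,20); WM=11
i=9 t=9 v=7: → [0,10); WM=11
i=10 t=16 v=7: → [10,20); WM=15
i=11 t=18 v=9: → [10,20); WM=17
i=12 t=20 v=5: → [20,30); WM=19
i=13 t=21 v=6: → [20,30); WM=20; [10,20) fires=5
i=14 t=15 v=3: DROP (t<20-2); WM=20
i=15 t=24 v=4: → [20,30); WM=23
i=16 t=20 v=9: DROP (t<23-2); WM=23
i=17 t=24 v=4: → [20,30); WM=23
i=18 t=28 v=8: → [20,30); WM=27
i=19 t=29 v=2: → [20,30); WM=28
i=20 t=30 v=5: → [30,40); WM=29

7 14 16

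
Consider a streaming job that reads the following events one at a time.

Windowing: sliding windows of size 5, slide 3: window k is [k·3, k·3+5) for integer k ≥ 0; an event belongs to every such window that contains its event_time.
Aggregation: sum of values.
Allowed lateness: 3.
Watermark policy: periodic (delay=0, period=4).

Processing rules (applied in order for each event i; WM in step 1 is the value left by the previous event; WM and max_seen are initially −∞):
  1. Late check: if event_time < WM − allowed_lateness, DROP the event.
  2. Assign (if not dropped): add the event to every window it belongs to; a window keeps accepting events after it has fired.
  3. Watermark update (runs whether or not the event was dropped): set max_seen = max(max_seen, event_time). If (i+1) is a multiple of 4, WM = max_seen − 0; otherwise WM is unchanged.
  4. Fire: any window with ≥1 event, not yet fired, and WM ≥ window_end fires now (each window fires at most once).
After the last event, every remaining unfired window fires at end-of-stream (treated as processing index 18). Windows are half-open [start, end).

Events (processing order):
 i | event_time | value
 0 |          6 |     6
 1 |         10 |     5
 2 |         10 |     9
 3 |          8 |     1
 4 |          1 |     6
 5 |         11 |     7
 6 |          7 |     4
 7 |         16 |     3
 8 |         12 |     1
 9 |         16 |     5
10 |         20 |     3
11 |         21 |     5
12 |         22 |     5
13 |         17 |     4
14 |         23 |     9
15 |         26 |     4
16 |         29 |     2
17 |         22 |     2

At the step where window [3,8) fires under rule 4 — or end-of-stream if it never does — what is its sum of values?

6

i=0 t=6 v=6: → [6,11),[3,8); WM=−∞
i=1 t=10 v=5: → [9,14),[6,11); WM=−∞
i=2 t=10 v=9: → [9,14),[6,11); WM=−∞
i=3 t=8 v=1: → [6,11); WM=10; [3,8) fires=6
i=4 t=1 v=6: DROP (t<10-3); WM=10
i=5 t=11 v=7: → [9,14); WM=10
i=6 t=7 v=4: → [6,11),[3,8); WM=10
i=7 t=16 v=3: → [15,20),[12,17); WM=16; [6,11) fires=25 [9,14) fires=21
i=8 t=12 v=1: DROP (t<16-3); WM=16
i=9 t=16 v=5: → [15,20),[12,17); WM=16
i=10 t=20 v=3: → [18,23); WM=16
i=11 t=21 v=5: → [21,26),[18,23); WM=21; [12,17) fires=8 [15,20) fires=8
i=12 t=22 v=5: → [21,26),[18,23); WM=21
i=13 t=17 v=4: DROP (t<21-3); WM=21
i=14 t=23 v=9: → [21,26); WM=21
i=15 t=26 v=4: → [24,29); WM=26; [18,23) fires=13 [21,26) fires=19
i=16 t=29 v=2: → [27,32); WM=26
i=17 t=22 v=2: DROP (t<26-3); WM=26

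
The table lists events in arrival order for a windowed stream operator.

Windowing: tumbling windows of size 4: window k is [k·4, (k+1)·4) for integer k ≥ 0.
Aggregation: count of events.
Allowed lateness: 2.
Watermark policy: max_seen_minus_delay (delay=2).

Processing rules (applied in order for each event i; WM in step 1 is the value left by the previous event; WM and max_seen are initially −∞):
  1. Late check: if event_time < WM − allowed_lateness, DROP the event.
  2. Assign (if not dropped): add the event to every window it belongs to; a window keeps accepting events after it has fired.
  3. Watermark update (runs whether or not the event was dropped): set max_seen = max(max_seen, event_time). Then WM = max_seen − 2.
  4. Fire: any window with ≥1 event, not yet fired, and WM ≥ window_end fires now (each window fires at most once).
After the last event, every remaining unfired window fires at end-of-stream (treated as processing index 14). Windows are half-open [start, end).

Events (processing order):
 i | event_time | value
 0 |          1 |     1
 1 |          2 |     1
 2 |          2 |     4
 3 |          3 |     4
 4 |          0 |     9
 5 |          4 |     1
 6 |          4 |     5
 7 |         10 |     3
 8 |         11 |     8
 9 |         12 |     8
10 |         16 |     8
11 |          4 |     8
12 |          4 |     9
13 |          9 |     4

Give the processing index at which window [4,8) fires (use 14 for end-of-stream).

7

i=0 t=1 v=1: → [0,4); WM=-1
i=1 t=2 v=1: → [0,4); WM=0
i=2 t=2 v=4: → [0,4); WM=0
i=3 t=3 v=4: → [0,4); WM=1
i=4 t=0 v=9: → [0,4); WM=1
i=5 t=4 v=1: → [4,8); WM=2
i=6 t=4 v=5: → [4,8); WM=2
i=7 t=10 v=3: → [8,12); WM=8; [0,4) fires=5 [4,8) fires=2
i=8 t=11 v=8: → [8,12); WM=9
i=9 t=12 v=8: → [12,16); WM=10
i=10 t=16 v=8: → [16,20); WM=14; [8,12) fires=2
i=11 t=4 v=8: DROP (t<14-2); WM=14
i=12 t=4 v=9: DROP (t<14-2); WM=14
i=13 t=9 v=4: DROP (t<14-2); WM=14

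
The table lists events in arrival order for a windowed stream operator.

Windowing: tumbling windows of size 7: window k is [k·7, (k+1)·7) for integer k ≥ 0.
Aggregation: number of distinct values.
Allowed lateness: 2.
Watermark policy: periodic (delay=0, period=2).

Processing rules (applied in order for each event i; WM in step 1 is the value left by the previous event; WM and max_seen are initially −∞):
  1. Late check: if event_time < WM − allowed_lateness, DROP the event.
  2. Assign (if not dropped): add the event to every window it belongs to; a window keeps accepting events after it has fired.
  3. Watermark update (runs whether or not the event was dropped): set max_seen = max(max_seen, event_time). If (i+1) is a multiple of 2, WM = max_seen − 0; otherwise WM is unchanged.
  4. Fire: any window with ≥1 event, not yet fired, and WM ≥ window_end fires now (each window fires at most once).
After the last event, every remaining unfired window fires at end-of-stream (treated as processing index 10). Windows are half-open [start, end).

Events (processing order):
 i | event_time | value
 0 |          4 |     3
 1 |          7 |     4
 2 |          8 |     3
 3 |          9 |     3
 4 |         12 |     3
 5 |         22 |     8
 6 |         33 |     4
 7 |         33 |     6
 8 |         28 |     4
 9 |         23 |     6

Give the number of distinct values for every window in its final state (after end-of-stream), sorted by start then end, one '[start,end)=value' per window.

[0,7)=1 [7,14)=2 [21,28)=1 [28,35)=2

i=0 t=4 v=3: → [0,7); WM=−∞
i=1 t=7 v=4: → [7,14); WM=7; [0,7) fires=1
i=2 t=8 v=3: → [7,14); WM=7
i=3 t=9 v=3: → [7,14); WM=9
i=4 t=12 v=3: → [7,14); WM=9
i=5 t=22 v=8: → [21,28); WM=22; [7,14) fires=2
i=6 t=33 v=4: → [28,35); WM=22
i=7 t=33 v=6: → [28,35); WM=33; [21,28) fires=1
i=8 t=28 v=4: DROP (t<33-2); WM=33
i=9 t=23 v=6: DROP (t<33-2); WM=33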